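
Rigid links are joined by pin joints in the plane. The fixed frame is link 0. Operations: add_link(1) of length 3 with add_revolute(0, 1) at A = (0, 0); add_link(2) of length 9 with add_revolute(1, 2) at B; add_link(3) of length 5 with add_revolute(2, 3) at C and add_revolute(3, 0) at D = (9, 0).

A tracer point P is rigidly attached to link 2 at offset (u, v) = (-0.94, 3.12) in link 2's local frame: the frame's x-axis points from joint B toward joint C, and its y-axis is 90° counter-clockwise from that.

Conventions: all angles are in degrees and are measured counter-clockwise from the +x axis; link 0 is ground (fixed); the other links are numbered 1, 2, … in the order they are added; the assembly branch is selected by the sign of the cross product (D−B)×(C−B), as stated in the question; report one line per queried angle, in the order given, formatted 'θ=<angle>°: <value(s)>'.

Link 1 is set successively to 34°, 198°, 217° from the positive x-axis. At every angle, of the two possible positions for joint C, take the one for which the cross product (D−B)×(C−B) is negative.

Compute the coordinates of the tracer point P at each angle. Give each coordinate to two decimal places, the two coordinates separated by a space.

A=(0,0), D=(9.00,0)
θ=34°: B = A + 3.00·(cos34°, sin34°) = (2.4871, 1.6776)
θ=34°: |BD| = 6.7255
θ=34°: circle(B,9.00) ∩ circle(D,5.00): a=7.5260, h=4.9355
θ=34°:   candidates: C₊=(11.0063,4.5798) cross=33.194; C₋=(8.5441,-4.9792) cross=-33.194
θ=34°:   branch - wants cross < 0 → take C=(8.5441,-4.9792) (cross=-33.194)
θ=34°: ex = (C−B)/|BC| = (0.6730,-0.7396); ey = (0.7396,0.6730)
θ=34°: P = B + -0.94·ex + 3.12·ey = (4.1622,4.4726)
θ=198°: B = A + 3.00·(cos198°, sin198°) = (-2.8532, -0.9271)
θ=198°: |BD| = 11.8894
θ=198°: circle(B,9.00) ∩ circle(D,5.00): a=8.2997, h=3.4806
θ=198°:   candidates: C₊=(5.1499,3.1901) cross=41.382; C₋=(5.6927,-3.7499) cross=-41.382
θ=198°:   branch - wants cross < 0 → take C=(5.6927,-3.7499) (cross=-41.382)
θ=198°: ex = (C−B)/|BC| = (0.9495,-0.3136); ey = (0.3136,0.9495)
θ=198°: P = B + -0.94·ex + 3.12·ey = (-2.7672,2.3303)
θ=217°: B = A + 3.00·(cos217°, sin217°) = (-2.3959, -1.8054)
θ=217°: |BD| = 11.5380
θ=217°: circle(B,9.00) ∩ circle(D,5.00): a=8.1958, h=3.7188
θ=217°:   candidates: C₊=(5.1170,3.1500) cross=42.907; C₋=(6.2808,-4.1960) cross=-42.907
θ=217°:   branch - wants cross < 0 → take C=(6.2808,-4.1960) (cross=-42.907)
θ=217°: ex = (C−B)/|BC| = (0.9641,-0.2656); ey = (0.2656,0.9641)
θ=217°: P = B + -0.94·ex + 3.12·ey = (-2.4734,1.4522)

θ=34°: 4.16 4.47
θ=198°: -2.77 2.33
θ=217°: -2.47 1.45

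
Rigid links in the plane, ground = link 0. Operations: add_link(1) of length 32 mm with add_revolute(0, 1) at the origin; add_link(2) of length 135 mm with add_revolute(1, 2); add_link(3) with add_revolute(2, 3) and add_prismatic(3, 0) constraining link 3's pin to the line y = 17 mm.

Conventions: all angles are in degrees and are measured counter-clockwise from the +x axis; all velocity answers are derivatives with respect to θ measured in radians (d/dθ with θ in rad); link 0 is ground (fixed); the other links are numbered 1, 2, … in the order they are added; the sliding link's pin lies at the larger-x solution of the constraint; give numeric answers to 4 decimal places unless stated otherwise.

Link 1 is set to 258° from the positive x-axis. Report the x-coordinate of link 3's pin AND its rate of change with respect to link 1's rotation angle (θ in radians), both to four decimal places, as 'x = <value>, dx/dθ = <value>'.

geometry: r = 32 mm, L = 135 mm, e = 17 mm
crank pin P = (r cos θ, r sin θ) = (-6.653174, -31.300723)
h = r sin θ − e = -31.300723 − 17 = -48.300723
x = r cos θ + √(L² − h²) = -6.653174 + 126.063635 = 119.410461
dx/dθ = −r sin θ − h·r cos θ/√(L² − h²) (θ in radians; h = -48.300723) = 28.751589

x = 119.4105, dx/dθ = 28.7516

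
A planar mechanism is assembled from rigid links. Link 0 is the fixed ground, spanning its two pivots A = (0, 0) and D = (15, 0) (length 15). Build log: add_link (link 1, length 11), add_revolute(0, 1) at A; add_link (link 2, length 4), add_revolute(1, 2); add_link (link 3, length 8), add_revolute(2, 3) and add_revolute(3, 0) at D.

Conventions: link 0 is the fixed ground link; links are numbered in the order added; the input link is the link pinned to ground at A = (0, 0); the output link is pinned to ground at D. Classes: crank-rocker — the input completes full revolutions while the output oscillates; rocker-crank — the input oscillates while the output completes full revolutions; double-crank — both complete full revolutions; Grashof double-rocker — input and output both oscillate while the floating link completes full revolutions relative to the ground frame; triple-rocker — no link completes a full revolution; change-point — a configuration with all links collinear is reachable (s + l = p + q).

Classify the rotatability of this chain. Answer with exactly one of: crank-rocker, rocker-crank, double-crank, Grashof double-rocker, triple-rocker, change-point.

lengths: ground=15, input=11, coupler=4, output=8
sorted: s=4 (shortest), l=15 (longest), p+q=19
s + l = 19 vs p + q = 19
s + l = p + q → change-point (collinear configuration reachable)

change-point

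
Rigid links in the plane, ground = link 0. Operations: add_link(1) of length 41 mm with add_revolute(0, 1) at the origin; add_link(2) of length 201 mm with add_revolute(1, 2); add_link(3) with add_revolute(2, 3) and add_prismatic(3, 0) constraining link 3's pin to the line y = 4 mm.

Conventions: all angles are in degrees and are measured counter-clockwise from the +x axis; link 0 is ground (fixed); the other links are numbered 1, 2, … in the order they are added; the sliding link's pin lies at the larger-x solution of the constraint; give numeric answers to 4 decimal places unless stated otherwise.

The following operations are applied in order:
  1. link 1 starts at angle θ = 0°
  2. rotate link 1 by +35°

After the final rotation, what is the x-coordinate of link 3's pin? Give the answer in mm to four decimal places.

geometry: r = 41 mm, L = 201 mm, e = 4 mm; θ starts at 0°
rotate link 1 by +35°: θ ← 0° +35° = 35°
crank pin P = (r cos θ, r sin θ) = (33.585234, 23.516634)
h = r sin θ − e = 23.516634 − 4 = 19.516634
x = r cos θ + √(L² − h²) = 33.585234 + 200.050246 = 233.635480

233.6355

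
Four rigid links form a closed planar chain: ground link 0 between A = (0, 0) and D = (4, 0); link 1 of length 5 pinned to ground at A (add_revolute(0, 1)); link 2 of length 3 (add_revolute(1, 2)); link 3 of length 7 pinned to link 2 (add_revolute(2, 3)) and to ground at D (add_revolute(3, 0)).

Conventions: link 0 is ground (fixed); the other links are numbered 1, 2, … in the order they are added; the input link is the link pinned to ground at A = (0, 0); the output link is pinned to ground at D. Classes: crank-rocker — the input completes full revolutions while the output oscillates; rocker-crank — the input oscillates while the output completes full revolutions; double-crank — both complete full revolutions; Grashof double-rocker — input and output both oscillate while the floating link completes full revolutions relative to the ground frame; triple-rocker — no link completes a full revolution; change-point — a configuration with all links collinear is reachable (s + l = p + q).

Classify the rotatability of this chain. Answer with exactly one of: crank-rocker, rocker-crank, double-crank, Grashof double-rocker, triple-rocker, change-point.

lengths: ground=4, input=5, coupler=3, output=7
sorted: s=3 (shortest), l=7 (longest), p+q=9
s + l = 10 vs p + q = 9
s + l > p + q → non-Grashof → no link fully rotates → triple-rocker

triple-rocker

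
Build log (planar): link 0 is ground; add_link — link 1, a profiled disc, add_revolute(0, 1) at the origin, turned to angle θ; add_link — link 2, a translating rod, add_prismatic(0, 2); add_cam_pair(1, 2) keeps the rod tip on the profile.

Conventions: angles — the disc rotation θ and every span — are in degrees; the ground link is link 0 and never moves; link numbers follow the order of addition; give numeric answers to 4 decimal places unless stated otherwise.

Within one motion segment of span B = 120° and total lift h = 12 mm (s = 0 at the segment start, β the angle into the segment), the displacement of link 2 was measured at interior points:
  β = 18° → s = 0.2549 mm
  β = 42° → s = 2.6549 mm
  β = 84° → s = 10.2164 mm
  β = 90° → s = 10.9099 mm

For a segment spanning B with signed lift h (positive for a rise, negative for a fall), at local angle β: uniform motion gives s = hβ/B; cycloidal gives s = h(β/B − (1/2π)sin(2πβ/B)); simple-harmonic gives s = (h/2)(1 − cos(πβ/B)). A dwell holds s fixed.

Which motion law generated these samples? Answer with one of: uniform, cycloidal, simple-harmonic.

candidates at β/B = r: uniform s = h·r (linear in β); cycloidal s = h·(r − sin(2πr)/(2π)); simple-harmonic s = (h/2)(1 − cos(πr))
β=18°: printed 0.2549 | uniform 1.8000, cycloidal 0.2549, simple-harmonic 0.6540
β=42°: printed 2.6549 | uniform 4.2000, cycloidal 2.6549, simple-harmonic 3.2761
β=84°: printed 10.2164 | uniform 8.4000, cycloidal 10.2164, simple-harmonic 9.5267
β=90°: printed 10.9099 | uniform 9.0000, cycloidal 10.9099, simple-harmonic 10.2426
only one law matches every sample → cycloidal

cycloidal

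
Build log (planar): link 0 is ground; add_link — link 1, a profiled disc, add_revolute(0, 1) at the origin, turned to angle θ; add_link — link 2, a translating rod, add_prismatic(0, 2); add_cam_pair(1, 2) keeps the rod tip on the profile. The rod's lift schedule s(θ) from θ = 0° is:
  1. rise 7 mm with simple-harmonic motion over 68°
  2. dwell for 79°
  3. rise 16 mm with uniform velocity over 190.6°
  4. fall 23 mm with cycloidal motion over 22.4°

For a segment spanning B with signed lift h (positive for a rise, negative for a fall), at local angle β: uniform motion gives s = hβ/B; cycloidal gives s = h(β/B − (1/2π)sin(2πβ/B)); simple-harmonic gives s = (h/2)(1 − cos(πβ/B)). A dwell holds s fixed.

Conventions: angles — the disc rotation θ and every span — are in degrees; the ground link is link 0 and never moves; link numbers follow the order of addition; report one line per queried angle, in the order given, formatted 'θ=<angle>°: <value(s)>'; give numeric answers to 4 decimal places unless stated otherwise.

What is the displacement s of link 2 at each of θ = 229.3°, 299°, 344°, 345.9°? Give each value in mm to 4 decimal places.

seg 1 [0°–68°] simple-harmonic, h=7: full span → s += 7 → s = 7.0000
seg 2 [68°–147°] dwell: s stays 7.0000
seg 3 [147°–337.6°] uniform, h=16: θ=229.3° here. β=82.3, B=190.6. 16·82.3/190.6 = 6.9087 → s = 13.9087
seg 3 [147°–337.6°] uniform, h=16: θ=299° here. β=152, B=190.6. 16·152/190.6 = 12.7597 → s = 19.7597
seg 3 [147°–337.6°] uniform, h=16: full span → s += 16 → s = 23.0000
seg 4 [337.6°–360°] cycloidal, h=-23: θ=344° here. β=6.4, B=22.4. -23·(0.2857 − sin(2π·0.2857)/(2π)) = -3.0026 → s = 19.9974
seg 4 [337.6°–360°] cycloidal, h=-23: θ=345.9° here. β=8.3, B=22.4. -23·(0.3705 − sin(2π·0.3705)/(2π)) = -5.8623 → s = 17.1377

θ=229.3°: 13.9087
θ=299°: 19.7597
θ=344°: 19.9974
θ=345.9°: 17.1377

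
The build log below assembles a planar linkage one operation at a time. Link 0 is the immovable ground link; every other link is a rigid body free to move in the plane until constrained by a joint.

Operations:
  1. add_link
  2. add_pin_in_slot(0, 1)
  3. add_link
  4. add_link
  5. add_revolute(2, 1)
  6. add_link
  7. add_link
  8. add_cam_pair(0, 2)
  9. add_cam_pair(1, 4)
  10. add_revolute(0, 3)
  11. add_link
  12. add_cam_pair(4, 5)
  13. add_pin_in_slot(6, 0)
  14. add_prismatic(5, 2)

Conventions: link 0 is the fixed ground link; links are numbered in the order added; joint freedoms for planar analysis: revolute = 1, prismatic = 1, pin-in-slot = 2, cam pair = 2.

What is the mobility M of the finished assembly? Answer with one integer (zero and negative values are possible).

L=1 J1=0 J2=0
add link → L=2 J1=0 J2=0
PS@0,1 dof=2 J2 → L=2 J1=0 J2=1
add link → L=3 J1=0 J2=1
add link → L=4 J1=0 J2=1
R@2,1 dof=1 J1 → L=4 J1=1 J2=1
add link → L=5 J1=1 J2=1
add link → L=6 J1=1 J2=1
C@0,2 dof=2 J2 → L=6 J1=1 J2=2
C@1,4 dof=2 J2 → L=6 J1=1 J2=3
R@0,3 dof=1 J1 → L=6 J1=2 J2=3
add link → L=7 J1=2 J2=3
C@4,5 dof=2 J2 → L=7 J1=2 J2=4
PS@6,0 dof=2 J2 → L=7 J1=2 J2=5
P@5,2 dof=1 J1 → L=7 J1=3 J2=5
M=3(L−1)−2J1−J2=3·6−2·3−5=7

M = 7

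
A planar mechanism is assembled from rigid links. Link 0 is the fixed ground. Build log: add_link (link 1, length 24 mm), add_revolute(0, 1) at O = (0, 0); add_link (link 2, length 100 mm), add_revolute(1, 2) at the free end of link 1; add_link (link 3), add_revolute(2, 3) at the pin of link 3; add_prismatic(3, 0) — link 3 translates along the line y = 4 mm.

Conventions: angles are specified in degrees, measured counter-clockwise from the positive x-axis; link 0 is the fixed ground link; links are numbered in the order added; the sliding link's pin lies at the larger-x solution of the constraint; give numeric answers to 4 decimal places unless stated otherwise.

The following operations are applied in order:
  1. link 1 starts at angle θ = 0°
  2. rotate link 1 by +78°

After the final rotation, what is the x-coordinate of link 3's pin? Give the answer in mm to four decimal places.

geometry: r = 24 mm, L = 100 mm, e = 4 mm; θ starts at 0°
rotate link 1 by +78°: θ ← 0° +78° = 78°
crank pin P = (r cos θ, r sin θ) = (4.989881, 23.475542)
h = r sin θ − e = 23.475542 − 4 = 19.475542
x = r cos θ + √(L² − h²) = 4.989881 + 98.085184 = 103.075064

103.0751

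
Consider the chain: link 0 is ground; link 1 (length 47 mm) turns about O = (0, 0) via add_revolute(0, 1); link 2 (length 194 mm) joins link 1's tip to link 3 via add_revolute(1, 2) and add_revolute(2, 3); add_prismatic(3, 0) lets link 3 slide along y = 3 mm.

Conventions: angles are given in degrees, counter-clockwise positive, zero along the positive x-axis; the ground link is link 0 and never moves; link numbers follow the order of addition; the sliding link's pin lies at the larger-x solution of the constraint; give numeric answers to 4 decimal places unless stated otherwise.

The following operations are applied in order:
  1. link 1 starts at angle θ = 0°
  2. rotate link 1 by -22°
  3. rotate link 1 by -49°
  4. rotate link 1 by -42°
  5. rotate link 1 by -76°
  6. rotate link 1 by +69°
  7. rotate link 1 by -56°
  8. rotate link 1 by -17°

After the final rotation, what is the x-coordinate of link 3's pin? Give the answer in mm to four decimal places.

geometry: r = 47 mm, L = 194 mm, e = 3 mm; θ starts at 0°
rotate link 1 by -22°: θ ← 0° -22° = -22°
rotate link 1 by -49°: θ ← -22° -49° = -71°
rotate link 1 by -42°: θ ← -71° -42° = -113°
rotate link 1 by -76°: θ ← -113° -76° = -189°
rotate link 1 by +69°: θ ← -189° +69° = -120°
rotate link 1 by -56°: θ ← -120° -56° = -176°
rotate link 1 by -17°: θ ← -176° -17° = -193°
crank pin P = (r cos θ, r sin θ) = (-45.795393, 10.572700)
h = r sin θ − e = 10.572700 − 3 = 7.572700
x = r cos θ + √(L² − h²) = -45.795393 + 193.852145 = 148.056752

148.0568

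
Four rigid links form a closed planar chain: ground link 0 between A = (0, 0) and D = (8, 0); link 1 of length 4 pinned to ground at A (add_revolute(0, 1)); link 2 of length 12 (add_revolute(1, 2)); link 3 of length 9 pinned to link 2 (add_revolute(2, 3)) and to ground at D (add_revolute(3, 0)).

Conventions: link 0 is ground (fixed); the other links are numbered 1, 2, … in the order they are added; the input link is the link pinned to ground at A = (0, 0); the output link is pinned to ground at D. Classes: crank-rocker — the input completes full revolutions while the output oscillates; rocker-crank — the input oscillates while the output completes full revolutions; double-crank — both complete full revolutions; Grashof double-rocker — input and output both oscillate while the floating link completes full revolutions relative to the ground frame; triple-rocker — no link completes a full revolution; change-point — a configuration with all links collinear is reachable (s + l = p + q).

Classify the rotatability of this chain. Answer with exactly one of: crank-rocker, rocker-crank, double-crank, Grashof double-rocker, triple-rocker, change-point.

lengths: ground=8, input=4, coupler=12, output=9
sorted: s=4 (shortest), l=12 (longest), p+q=17
s + l = 16 vs p + q = 17
s + l < p + q (Grashof) with shortest = input link → crank-rocker

crank-rocker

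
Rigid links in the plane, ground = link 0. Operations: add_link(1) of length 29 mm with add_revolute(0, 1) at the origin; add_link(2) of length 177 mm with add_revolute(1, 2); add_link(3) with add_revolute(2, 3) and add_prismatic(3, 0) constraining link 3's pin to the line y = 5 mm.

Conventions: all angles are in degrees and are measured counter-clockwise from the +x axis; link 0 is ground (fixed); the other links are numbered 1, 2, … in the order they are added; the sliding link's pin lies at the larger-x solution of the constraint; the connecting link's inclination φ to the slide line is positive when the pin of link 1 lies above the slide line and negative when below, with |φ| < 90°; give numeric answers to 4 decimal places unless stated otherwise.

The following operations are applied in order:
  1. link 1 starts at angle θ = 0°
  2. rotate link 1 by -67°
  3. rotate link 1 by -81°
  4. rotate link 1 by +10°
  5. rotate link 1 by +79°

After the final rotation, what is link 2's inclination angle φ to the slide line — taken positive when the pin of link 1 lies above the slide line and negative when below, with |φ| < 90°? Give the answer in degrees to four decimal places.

geometry: r = 29 mm, L = 177 mm, e = 5 mm; θ starts at 0°
rotate link 1 by -67°: θ ← 0° -67° = -67°
rotate link 1 by -81°: θ ← -67° -81° = -148°
rotate link 1 by +10°: θ ← -148° +10° = -138°
rotate link 1 by +79°: θ ← -138° +79° = -59°
h = r sin θ − e = -24.857852 − 5 = -29.857852
sin φ = h / L = -29.857852 / 177 = -0.16868843
φ = arcsin(-0.16868843) = -9.711570°

-9.7116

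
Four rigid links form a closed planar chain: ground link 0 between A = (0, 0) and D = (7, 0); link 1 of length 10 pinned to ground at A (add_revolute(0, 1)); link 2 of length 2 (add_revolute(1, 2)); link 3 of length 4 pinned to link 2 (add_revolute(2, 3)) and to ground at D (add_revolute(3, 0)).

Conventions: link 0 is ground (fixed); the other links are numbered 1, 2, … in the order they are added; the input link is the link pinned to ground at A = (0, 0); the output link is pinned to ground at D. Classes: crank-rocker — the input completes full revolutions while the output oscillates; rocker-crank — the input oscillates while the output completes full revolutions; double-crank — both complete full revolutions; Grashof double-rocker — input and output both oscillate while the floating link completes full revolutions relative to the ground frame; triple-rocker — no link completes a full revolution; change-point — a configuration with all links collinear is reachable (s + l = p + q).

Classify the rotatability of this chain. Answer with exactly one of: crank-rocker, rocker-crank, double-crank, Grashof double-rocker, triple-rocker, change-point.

lengths: ground=7, input=10, coupler=2, output=4
sorted: s=2 (shortest), l=10 (longest), p+q=11
s + l = 12 vs p + q = 11
s + l > p + q → non-Grashof → no link fully rotates → triple-rocker

triple-rocker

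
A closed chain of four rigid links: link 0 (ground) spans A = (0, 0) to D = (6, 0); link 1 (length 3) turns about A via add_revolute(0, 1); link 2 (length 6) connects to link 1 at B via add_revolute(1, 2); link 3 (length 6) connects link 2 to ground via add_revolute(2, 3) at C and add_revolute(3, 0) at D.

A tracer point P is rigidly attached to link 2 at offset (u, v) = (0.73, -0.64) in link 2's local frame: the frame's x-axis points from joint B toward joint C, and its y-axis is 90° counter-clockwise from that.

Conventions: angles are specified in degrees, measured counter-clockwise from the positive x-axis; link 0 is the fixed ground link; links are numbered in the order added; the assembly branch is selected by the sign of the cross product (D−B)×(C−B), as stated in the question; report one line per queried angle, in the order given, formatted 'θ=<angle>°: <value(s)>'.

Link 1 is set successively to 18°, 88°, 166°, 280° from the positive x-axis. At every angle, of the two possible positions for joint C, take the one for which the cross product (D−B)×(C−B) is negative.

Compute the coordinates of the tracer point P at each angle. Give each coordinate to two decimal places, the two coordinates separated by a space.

A=(0,0), D=(6.00,0)
θ=18°: B = A + 3.00·(cos18°, sin18°) = (2.8532, 0.9271)
θ=18°: |BD| = 3.2805
θ=18°: circle(B,6.00) ∩ circle(D,6.00): a=1.6403, h=5.7714
θ=18°:   candidates: C₊=(6.0575,5.9997) cross=18.933; C₋=(2.7956,-5.0727) cross=-18.933
θ=18°:   branch - wants cross < 0 → take C=(2.7956,-5.0727) (cross=-18.933)
θ=18°: ex = (C−B)/|BC| = (-0.0096,-1.0000); ey = (1.0000,-0.0096)
θ=18°: P = B + 0.73·ex + -0.64·ey = (2.2062,0.2032)
θ=88°: B = A + 3.00·(cos88°, sin88°) = (0.1047, 2.9982)
θ=88°: |BD| = 6.6139
θ=88°: circle(B,6.00) ∩ circle(D,6.00): a=3.3069, h=5.0064
θ=88°:   candidates: C₊=(5.3218,5.9615) cross=33.112; C₋=(0.7829,-2.9634) cross=-33.112
θ=88°:   branch - wants cross < 0 → take C=(0.7829,-2.9634) (cross=-33.112)
θ=88°: ex = (C−B)/|BC| = (0.1130,-0.9936); ey = (0.9936,0.1130)
θ=88°: P = B + 0.73·ex + -0.64·ey = (-0.4487,2.2005)
θ=166°: B = A + 3.00·(cos166°, sin166°) = (-2.9109, 0.7258)
θ=166°: |BD| = 8.9404
θ=166°: circle(B,6.00) ∩ circle(D,6.00): a=4.4702, h=4.0022
θ=166°:   candidates: C₊=(1.8694,4.3518) cross=35.781; C₋=(1.2197,-3.6261) cross=-35.781
θ=166°:   branch - wants cross < 0 → take C=(1.2197,-3.6261) (cross=-35.781)
θ=166°: ex = (C−B)/|BC| = (0.6884,-0.7253); ey = (0.7253,0.6884)
θ=166°: P = B + 0.73·ex + -0.64·ey = (-2.8725,-0.2443)
θ=280°: B = A + 3.00·(cos280°, sin280°) = (0.5209, -2.9544)
θ=280°: |BD| = 6.2248
θ=280°: circle(B,6.00) ∩ circle(D,6.00): a=3.1124, h=5.1296
θ=280°:   candidates: C₊=(0.8259,3.0378) cross=31.931; C₋=(5.6951,-5.9922) cross=-31.931
θ=280°:   branch - wants cross < 0 → take C=(5.6951,-5.9922) (cross=-31.931)
θ=280°: ex = (C−B)/|BC| = (0.8624,-0.5063); ey = (0.5063,0.8624)
θ=280°: P = B + 0.73·ex + -0.64·ey = (0.8264,-3.8759)

θ=18°: 2.21 0.20
θ=88°: -0.45 2.20
θ=166°: -2.87 -0.24
θ=280°: 0.83 -3.88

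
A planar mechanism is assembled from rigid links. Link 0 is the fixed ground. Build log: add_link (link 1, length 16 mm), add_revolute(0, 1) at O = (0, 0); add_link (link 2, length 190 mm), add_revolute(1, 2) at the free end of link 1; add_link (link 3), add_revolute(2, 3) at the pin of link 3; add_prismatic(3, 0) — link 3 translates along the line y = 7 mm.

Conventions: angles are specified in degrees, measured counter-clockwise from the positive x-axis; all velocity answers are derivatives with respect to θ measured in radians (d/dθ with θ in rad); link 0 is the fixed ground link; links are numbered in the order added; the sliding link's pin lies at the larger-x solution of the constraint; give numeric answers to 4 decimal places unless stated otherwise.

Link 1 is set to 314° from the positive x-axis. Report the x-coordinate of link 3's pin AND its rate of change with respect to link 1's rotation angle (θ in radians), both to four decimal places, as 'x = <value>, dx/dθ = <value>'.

geometry: r = 16 mm, L = 190 mm, e = 7 mm
crank pin P = (r cos θ, r sin θ) = (11.114534, -11.509437)
h = r sin θ − e = -11.509437 − 7 = -18.509437
x = r cos θ + √(L² − h²) = 11.114534 + 189.096274 = 200.210808
dx/dθ = −r sin θ − h·r cos θ/√(L² − h²) (θ in radians; h = -18.509437) = 12.597368

x = 200.2108, dx/dθ = 12.5974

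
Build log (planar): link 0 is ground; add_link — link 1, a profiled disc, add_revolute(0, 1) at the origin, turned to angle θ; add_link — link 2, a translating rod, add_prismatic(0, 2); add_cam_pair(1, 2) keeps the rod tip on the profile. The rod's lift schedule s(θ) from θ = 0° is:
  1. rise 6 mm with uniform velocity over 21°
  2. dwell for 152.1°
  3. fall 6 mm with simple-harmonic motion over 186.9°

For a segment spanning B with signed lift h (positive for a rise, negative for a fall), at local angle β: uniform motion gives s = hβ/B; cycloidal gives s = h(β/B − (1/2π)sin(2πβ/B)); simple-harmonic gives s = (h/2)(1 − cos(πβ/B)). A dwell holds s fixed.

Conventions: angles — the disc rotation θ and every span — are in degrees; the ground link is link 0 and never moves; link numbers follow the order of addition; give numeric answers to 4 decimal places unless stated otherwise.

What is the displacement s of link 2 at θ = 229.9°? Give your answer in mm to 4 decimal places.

seg 1 [0°–21°] uniform, h=6: full span → s += 6 → s = 6.0000
seg 2 [21°–173.1°] dwell: s stays 6.0000
seg 3 [173.1°–360°] simple-harmonic, h=-6: θ=229.9° here. β=56.8, B=186.9. -6/2·(1 − cos(π·0.3039)) = -1.2666 → s = 4.7334

4.7334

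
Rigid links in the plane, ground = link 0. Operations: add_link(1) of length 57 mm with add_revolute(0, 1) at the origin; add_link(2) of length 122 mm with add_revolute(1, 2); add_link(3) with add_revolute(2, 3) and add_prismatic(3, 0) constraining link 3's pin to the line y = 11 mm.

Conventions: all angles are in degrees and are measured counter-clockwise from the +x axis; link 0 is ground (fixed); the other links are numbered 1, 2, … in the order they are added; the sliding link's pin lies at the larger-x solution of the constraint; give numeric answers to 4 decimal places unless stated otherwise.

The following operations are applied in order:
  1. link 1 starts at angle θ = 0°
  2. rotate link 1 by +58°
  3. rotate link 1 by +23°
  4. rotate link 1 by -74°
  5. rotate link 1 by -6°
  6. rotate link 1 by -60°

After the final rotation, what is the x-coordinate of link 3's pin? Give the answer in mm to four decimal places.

geometry: r = 57 mm, L = 122 mm, e = 11 mm; θ starts at 0°
rotate link 1 by +58°: θ ← 0° +58° = 58°
rotate link 1 by +23°: θ ← 58° +23° = 81°
rotate link 1 by -74°: θ ← 81° -74° = 7°
rotate link 1 by -6°: θ ← 7° -6° = 1°
rotate link 1 by -60°: θ ← 1° -60° = -59°
crank pin P = (r cos θ, r sin θ) = (29.357170, -48.858536)
h = r sin θ − e = -48.858536 − 11 = -59.858536
x = r cos θ + √(L² − h²) = 29.357170 + 106.305953 = 135.663123

135.6631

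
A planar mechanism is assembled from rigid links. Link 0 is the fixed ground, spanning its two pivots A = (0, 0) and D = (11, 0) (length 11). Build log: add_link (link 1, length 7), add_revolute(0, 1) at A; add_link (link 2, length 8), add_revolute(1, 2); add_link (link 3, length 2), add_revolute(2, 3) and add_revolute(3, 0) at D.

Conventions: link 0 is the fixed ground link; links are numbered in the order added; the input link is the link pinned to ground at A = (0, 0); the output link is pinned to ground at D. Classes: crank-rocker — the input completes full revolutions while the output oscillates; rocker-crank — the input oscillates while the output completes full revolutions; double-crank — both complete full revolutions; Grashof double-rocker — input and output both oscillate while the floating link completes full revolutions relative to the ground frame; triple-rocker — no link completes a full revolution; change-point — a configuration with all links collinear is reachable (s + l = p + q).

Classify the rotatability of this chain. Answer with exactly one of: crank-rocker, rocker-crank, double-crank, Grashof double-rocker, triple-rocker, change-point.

lengths: ground=11, input=7, coupler=8, output=2
sorted: s=2 (shortest), l=11 (longest), p+q=15
s + l = 13 vs p + q = 15
s + l < p + q (Grashof) with shortest = output link → rocker-crank

rocker-crank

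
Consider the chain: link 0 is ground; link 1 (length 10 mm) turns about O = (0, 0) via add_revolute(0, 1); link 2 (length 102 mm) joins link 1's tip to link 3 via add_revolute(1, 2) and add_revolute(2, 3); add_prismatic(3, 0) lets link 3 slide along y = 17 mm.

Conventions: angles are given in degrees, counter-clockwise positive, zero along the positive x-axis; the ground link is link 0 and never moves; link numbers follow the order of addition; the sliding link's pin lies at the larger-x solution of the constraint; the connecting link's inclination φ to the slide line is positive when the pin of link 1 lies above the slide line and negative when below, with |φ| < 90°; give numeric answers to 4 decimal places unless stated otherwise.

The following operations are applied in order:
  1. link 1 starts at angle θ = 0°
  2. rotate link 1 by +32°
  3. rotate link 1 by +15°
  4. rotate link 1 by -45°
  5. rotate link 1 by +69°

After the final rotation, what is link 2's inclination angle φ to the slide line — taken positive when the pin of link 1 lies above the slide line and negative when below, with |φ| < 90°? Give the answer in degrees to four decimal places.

geometry: r = 10 mm, L = 102 mm, e = 17 mm; θ starts at 0°
rotate link 1 by +32°: θ ← 0° +32° = 32°
rotate link 1 by +15°: θ ← 32° +15° = 47°
rotate link 1 by -45°: θ ← 47° -45° = 2°
rotate link 1 by +69°: θ ← 2° +69° = 71°
h = r sin θ − e = 9.455186 − 17 = -7.544814
sin φ = h / L = -7.544814 / 102 = -0.07396877
φ = arcsin(-0.07396877) = -4.241972°

-4.2420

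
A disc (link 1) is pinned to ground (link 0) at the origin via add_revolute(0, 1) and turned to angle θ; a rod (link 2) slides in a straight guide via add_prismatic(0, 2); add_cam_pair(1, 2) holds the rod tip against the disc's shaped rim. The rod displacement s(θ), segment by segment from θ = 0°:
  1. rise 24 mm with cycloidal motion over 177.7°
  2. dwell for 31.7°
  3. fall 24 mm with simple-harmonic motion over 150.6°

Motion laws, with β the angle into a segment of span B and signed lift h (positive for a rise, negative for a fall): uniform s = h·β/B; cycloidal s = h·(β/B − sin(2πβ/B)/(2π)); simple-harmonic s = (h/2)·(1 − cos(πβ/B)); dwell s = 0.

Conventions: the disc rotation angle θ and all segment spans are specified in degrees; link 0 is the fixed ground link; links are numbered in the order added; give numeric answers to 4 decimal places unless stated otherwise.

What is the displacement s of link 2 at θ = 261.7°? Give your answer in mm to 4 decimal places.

segment 1 (0° to 177.7°, cycloidal, h = 24) is passed completely: s = 0.0000 + (24) = 24.0000
segment 2 (177.7° to 209.4°, dwell): s unchanged at 24.0000
θ = 261.7° falls in segment 3 (209.4° to 360°, simple-harmonic, h = -24): β = 261.7 − 209.4 = 52.3°, B = 150.6°; Δs = -24/2·(1 − cos(π·0.3473)) = -6.4609; s = 24.0000 − 6.4609 = 17.5391

17.5391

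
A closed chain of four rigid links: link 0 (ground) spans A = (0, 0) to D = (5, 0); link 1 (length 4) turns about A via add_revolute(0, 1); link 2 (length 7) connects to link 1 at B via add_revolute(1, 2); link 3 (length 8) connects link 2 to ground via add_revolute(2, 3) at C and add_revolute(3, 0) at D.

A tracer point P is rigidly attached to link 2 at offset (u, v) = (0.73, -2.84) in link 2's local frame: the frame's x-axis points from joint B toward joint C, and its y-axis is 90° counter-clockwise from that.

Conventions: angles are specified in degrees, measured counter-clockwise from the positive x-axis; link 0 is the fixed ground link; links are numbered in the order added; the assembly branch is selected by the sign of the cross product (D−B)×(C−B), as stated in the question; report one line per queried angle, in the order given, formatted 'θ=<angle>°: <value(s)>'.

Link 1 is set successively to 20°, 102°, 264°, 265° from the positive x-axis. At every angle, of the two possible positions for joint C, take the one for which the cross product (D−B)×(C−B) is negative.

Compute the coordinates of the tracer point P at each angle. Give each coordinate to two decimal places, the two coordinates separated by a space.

A=(0,0), D=(5.00,0)
θ=20°: B = A + 4.00·(cos20°, sin20°) = (3.7588, 1.3681)
θ=20°: |BD| = 1.8472
θ=20°: circle(B,7.00) ∩ circle(D,8.00): a=-3.1365, h=6.2580
θ=20°:   candidates: C₊=(6.2860,7.8960) cross=11.560; C₋=(-2.9835,-0.5140) cross=-11.560
θ=20°:   branch - wants cross < 0 → take C=(-2.9835,-0.5140) (cross=-11.560)
θ=20°: ex = (C−B)/|BC| = (-0.9632,-0.2689); ey = (0.2689,-0.9632)
θ=20°: P = B + 0.73·ex + -2.84·ey = (2.2921,3.9072)
θ=102°: B = A + 4.00·(cos102°, sin102°) = (-0.8316, 3.9126)
θ=102°: |BD| = 7.0226
θ=102°: circle(B,7.00) ∩ circle(D,8.00): a=2.4433, h=6.5597
θ=102°:   candidates: C₊=(4.8520,7.9986) cross=46.066; C₋=(-2.4574,-2.8960) cross=-46.066
θ=102°:   branch - wants cross < 0 → take C=(-2.4574,-2.8960) (cross=-46.066)
θ=102°: ex = (C−B)/|BC| = (-0.2323,-0.9727); ey = (0.9727,-0.2323)
θ=102°: P = B + 0.73·ex + -2.84·ey = (-3.7635,3.8622)
θ=264°: B = A + 4.00·(cos264°, sin264°) = (-0.4181, -3.9781)
θ=264°: |BD| = 6.7217
θ=264°: circle(B,7.00) ∩ circle(D,8.00): a=2.2451, h=6.6302
θ=264°:   candidates: C₊=(-2.5324,2.6950) cross=44.566; C₋=(5.3155,-7.9938) cross=-44.566
θ=264°:   branch - wants cross < 0 → take C=(5.3155,-7.9938) (cross=-44.566)
θ=264°: ex = (C−B)/|BC| = (0.8191,-0.5737); ey = (0.5737,0.8191)
θ=264°: P = B + 0.73·ex + -2.84·ey = (-1.4494,-6.7231)
θ=265°: B = A + 4.00·(cos265°, sin265°) = (-0.3486, -3.9848)
θ=265°: |BD| = 6.6698
θ=265°: circle(B,7.00) ∩ circle(D,8.00): a=2.2104, h=6.6418
θ=265°:   candidates: C₊=(-2.5441,2.6620) cross=44.300; C₋=(5.3920,-7.9904) cross=-44.300
θ=265°:   branch - wants cross < 0 → take C=(5.3920,-7.9904) (cross=-44.300)
θ=265°: ex = (C−B)/|BC| = (0.8201,-0.5722); ey = (0.5722,0.8201)
θ=265°: P = B + 0.73·ex + -2.84·ey = (-1.3751,-6.7316)

θ=20°: 2.29 3.91
θ=102°: -3.76 3.86
θ=264°: -1.45 -6.72
θ=265°: -1.38 -6.73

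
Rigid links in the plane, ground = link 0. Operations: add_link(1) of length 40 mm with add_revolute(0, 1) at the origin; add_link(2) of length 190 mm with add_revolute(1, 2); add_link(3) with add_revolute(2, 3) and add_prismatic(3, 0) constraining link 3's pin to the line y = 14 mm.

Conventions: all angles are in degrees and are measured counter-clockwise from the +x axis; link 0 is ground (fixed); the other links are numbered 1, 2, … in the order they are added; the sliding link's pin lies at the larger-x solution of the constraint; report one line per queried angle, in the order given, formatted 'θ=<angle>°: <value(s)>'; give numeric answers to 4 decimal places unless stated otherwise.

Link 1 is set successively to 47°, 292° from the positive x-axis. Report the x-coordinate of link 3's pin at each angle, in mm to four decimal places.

geometry: r = 40 mm, L = 190 mm, e = 14 mm
θ=47°: crank pin P = (r cos θ, r sin θ) = (27.279934, 29.254148)
θ=47°: h = r sin θ − e = 29.254148 − 14 = 15.254148
θ=47°: x = r cos θ + √(L² − h²) = 27.279934 + 189.386671 = 216.666605
θ=292°: crank pin P = (r cos θ, r sin θ) = (14.984264, -37.087354)
θ=292°: h = r sin θ − e = -37.087354 − 14 = -51.087354
θ=292°: x = r cos θ + √(L² − h²) = 14.984264 + 183.002957 = 197.987221

θ=47°: 216.6666
θ=292°: 197.9872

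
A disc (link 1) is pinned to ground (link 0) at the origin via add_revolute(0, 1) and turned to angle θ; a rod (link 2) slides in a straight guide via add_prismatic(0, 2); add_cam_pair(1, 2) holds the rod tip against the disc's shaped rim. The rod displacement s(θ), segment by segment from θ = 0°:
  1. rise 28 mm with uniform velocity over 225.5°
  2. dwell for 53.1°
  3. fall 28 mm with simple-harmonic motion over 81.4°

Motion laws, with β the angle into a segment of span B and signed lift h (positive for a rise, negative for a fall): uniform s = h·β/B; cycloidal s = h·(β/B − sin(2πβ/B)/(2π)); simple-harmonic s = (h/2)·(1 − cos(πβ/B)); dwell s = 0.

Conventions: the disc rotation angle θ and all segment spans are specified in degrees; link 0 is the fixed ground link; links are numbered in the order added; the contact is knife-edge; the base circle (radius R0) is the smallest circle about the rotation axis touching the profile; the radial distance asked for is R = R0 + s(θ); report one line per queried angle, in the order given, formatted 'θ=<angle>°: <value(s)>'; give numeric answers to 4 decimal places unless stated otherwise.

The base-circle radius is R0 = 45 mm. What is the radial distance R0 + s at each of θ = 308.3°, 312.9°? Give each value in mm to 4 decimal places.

segment 1 (0° to 225.5°, uniform, h = 28) is passed completely: s = 0.0000 + (28) = 28.0000
segment 2 (225.5° to 278.6°, dwell): s unchanged at 28.0000
θ = 308.3° falls in segment 3 (278.6° to 360°, simple-harmonic, h = -28): β = 308.3 − 278.6 = 29.7°, B = 81.4°; Δs = -28/2·(1 − cos(π·0.3649)) = -8.2334; s = 28.0000 − 8.2334 = 19.7666
θ = 312.9° falls in segment 3 (278.6° to 360°, simple-harmonic, h = -28): β = 312.9 − 278.6 = 34.3°, B = 81.4°; Δs = -28/2·(1 − cos(π·0.4214)) = -10.5770; s = 28.0000 − 10.5770 = 17.4230
θ=308.3°: R = R0 + s = 45 + 19.7666 = 64.7666
θ=312.9°: R = R0 + s = 45 + 17.4230 = 62.4230

θ=308.3°: 64.7666
θ=312.9°: 62.4230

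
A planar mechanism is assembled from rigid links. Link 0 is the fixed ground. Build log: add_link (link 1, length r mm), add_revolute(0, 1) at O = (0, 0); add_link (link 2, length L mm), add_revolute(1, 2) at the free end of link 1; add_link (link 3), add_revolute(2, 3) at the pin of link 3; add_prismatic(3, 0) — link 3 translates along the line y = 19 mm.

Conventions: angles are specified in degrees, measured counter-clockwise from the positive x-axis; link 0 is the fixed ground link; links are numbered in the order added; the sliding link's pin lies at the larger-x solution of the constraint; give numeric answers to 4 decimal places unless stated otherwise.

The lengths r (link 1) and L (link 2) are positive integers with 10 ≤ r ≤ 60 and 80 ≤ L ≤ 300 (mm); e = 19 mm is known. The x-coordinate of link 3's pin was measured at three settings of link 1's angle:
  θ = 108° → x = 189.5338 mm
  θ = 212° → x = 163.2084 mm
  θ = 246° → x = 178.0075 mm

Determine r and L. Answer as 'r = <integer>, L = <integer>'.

constraint per measurement: (x − r cos θ)² + (r sin θ − e)² = L²
subtracting the θ₁ and θ₂ equations cancels the r² and L² terms:
r = (x₁² − x₂²) / (2[(x₁cos θ₁ + e sin θ₁) − (x₂cos θ₂ + e sin θ₂)]) = 42.9999 → r = 43
L² = (x₁ − r cos θ₁)² + (r sin θ₁ − e)² = 41615.9832 → L = 204.0000 → L = 204
check at θ₃=246°: x = 178.0075 (printed 178.0075) ✓

r = 43, L = 204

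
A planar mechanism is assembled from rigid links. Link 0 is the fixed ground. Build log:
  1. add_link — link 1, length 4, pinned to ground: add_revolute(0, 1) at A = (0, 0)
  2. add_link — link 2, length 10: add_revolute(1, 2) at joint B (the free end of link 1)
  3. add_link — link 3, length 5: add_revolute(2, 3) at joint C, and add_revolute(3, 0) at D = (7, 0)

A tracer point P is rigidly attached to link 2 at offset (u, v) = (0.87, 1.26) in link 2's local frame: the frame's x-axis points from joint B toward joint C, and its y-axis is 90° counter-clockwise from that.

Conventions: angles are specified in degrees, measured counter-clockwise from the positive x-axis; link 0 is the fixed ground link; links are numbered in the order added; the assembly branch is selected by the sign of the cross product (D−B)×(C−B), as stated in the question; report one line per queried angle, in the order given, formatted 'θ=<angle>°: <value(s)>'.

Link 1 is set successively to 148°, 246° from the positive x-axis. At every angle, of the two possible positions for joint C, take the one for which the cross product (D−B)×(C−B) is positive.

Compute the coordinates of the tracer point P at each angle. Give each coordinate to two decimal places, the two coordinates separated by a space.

A=(0,0), D=(7.00,0)
θ=148°: B = A + 4.00·(cos148°, sin148°) = (-3.3922, 2.1197)
θ=148°: |BD| = 10.6062
θ=148°: circle(B,10.00) ∩ circle(D,5.00): a=8.8388, h=4.6772
θ=148°:   candidates: C₊=(6.2030,4.9361) cross=49.607; C₋=(4.3335,-4.2296) cross=-49.607
θ=148°:   branch + wants cross > 0 → take C=(6.2030,4.9361) (cross=49.607)
θ=148°: ex = (C−B)/|BC| = (0.9595,0.2816); ey = (-0.2816,0.9595)
θ=148°: P = B + 0.87·ex + 1.26·ey = (-2.9123,3.5737)
θ=246°: B = A + 4.00·(cos246°, sin246°) = (-1.6269, -3.6542)
θ=246°: |BD| = 9.3690
θ=246°: circle(B,10.00) ∩ circle(D,5.00): a=8.6871, h=4.9533
θ=246°:   candidates: C₊=(4.4402,4.2950) cross=46.407; C₋=(8.3040,-4.8270) cross=-46.407
θ=246°:   branch + wants cross > 0 → take C=(4.4402,4.2950) (cross=46.407)
θ=246°: ex = (C−B)/|BC| = (0.6067,0.7949); ey = (-0.7949,0.6067)
θ=246°: P = B + 0.87·ex + 1.26·ey = (-2.1007,-2.1981)

θ=148°: -2.91 3.57
θ=246°: -2.10 -2.20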